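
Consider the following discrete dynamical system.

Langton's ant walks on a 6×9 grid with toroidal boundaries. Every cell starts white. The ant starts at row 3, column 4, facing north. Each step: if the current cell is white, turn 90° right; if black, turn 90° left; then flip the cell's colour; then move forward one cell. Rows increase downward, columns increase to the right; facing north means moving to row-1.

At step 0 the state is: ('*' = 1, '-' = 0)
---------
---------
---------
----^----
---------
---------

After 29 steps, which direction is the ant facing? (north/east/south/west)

gen 0: ---------
---------
---------
----^----
---------
---------
gen 1: ---------
---------
---------
----*>---
---------
---------
gen 2: ---------
---------
---------
----**---
-----v---
---------
gen 3: ---------
---------
---------
----**---
----<*---
---------
gen 4: ---------
---------
---------
----^*---
----**---
---------
gen 5: ---------
---------
---------
---<-*---
----**---
---------
gen 6: ---------
---------
---^-----
---*-*---
----**---
---------
gen 7: ---------
---------
---*>----
---*-*---
----**---
---------
gen 8: ---------
---------
---**----
---*v*---
----**---
---------
gen 9: ---------
---------
---**----
---<**---
----**---
---------
gen 10: ---------
---------
---**----
----**---
---v**---
---------
gen 11: ---------
---------
---**----
----**---
--<***---
---------
gen 12: ---------
---------
---**----
--^-**---
--****---
---------
gen 13: ---------
---------
---**----
--*>**---
--****---
---------
gen 14: ---------
---------
---**----
--****---
--*v**---
---------
gen 15: ---------
---------
---**----
--****---
--*->*---
---------
gen 16: ---------
---------
---**----
--**^*---
--*--*---
---------
gen 17: ---------
---------
---**----
--*<-*---
--*--*---
---------
gen 18: ---------
---------
---**----
--*--*---
--*v-*---
---------
gen 19: ---------
---------
---**----
--*--*---
--<*-*---
---------
gen 20: ---------
---------
---**----
--*--*---
---*-*---
--v------
gen 21: ---------
---------
---**----
--*--*---
---*-*---
-<*------
gen 22: ---------
---------
---**----
--*--*---
-^-*-*---
-**------
gen 23: ---------
---------
---**----
--*--*---
-*>*-*---
-**------
gen 24: ---------
---------
---**----
--*--*---
-***-*---
-*v------
gen 25: ---------
---------
---**----
--*--*---
-***-*---
-*->-----
gen 26: ---v-----
---------
---**----
--*--*---
-***-*---
-*-*-----
gen 27: --<*-----
---------
---**----
--*--*---
-***-*---
-*-*-----
gen 28: --**-----
---------
---**----
--*--*---
-***-*---
-*^*-----
gen 29: --**-----
---------
---**----
--*--*---
-***-*---
-**>-----

east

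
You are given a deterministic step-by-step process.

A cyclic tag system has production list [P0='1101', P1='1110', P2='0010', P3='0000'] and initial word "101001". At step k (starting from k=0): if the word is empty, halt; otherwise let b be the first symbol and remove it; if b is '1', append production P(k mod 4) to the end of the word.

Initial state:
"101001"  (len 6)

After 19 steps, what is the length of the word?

27

gen 0: "101001"  (len 6)
gen 1: "010011101"  (len 9)
gen 2: "10011101"  (len 8)
gen 3: "00111010010"  (len 11)
gen 4: "0111010010"  (len 10)
gen 5: "111010010"  (len 9)
gen 6: "110100101110"  (len 12)
gen 7: "101001011100010"  (len 15)
gen 8: "010010111000100000"  (len 18)
gen 9: "10010111000100000"  (len 17)
gen 10: "00101110001000001110"  (len 20)
gen 11: "0101110001000001110"  (len 19)
gen 12: "101110001000001110"  (len 18)
gen 13: "011100010000011101101"  (len 21)
gen 14: "11100010000011101101"  (len 20)
gen 15: "11000100000111011010010"  (len 23)
gen 16: "10001000001110110100100000"  (len 26)
gen 17: "00010000011101101001000001101"  (len 29)
gen 18: "0010000011101101001000001101"  (len 28)
gen 19: "010000011101101001000001101"  (len 27)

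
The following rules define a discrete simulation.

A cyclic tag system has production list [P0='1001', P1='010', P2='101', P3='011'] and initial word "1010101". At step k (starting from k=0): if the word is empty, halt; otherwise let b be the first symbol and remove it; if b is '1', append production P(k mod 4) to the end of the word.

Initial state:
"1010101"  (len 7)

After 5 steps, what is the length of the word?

gen 0: "1010101"  (len 7)
gen 1: "0101011001"  (len 10)
gen 2: "101011001"  (len 9)
gen 3: "01011001101"  (len 11)
gen 4: "1011001101"  (len 10)
gen 5: "0110011011001"  (len 13)

13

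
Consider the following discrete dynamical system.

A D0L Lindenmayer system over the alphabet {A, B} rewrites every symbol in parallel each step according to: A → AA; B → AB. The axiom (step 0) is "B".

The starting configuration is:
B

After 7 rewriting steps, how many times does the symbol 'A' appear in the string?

[0] B
[1] AB
[2] AAAB
[3] AAAAAAAB
[4] AAAAAAAAAAAAAAAB
[5] AAAAAAAAAAAAAAAAAAAAAAAAAAAAAAAB
[6] AAAAAAAAAAAAAAAAAAAAAAAAAAAAAAAAAAAAAAAAAAAAAAAAAAAAAAAAAAAAAAAB
[7] AAAAAAAAAAAAAAAAAAAAAAAAAAAAAAAAAAAAAAAAAAAAAAAAAAAAAAAAAA…AAAAAAAAAAAAAAAAAAAAAAAAAAAAAAAAAAAAAAAAAAAAAAAAAAAAAAAAAB  (len 128)

127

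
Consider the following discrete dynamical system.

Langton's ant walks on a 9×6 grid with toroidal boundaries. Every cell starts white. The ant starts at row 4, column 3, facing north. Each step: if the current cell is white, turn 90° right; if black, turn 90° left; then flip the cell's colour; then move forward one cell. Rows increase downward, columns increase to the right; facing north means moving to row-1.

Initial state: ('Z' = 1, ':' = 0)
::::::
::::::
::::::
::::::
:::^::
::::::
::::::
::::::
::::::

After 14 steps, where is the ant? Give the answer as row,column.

t=0: ::::::
::::::
::::::
::::::
:::^::
::::::
::::::
::::::
::::::
t=1: ::::::
::::::
::::::
::::::
:::Z>:
::::::
::::::
::::::
::::::
t=2: ::::::
::::::
::::::
::::::
:::ZZ:
::::v:
::::::
::::::
::::::
t=3: ::::::
::::::
::::::
::::::
:::ZZ:
:::<Z:
::::::
::::::
::::::
t=4: ::::::
::::::
::::::
::::::
:::^Z:
:::ZZ:
::::::
::::::
::::::
t=5: ::::::
::::::
::::::
::::::
::<:Z:
:::ZZ:
::::::
::::::
::::::
t=6: ::::::
::::::
::::::
::^:::
::Z:Z:
:::ZZ:
::::::
::::::
::::::
t=7: ::::::
::::::
::::::
::Z>::
::Z:Z:
:::ZZ:
::::::
::::::
::::::
t=8: ::::::
::::::
::::::
::ZZ::
::ZvZ:
:::ZZ:
::::::
::::::
::::::
t=9: ::::::
::::::
::::::
::ZZ::
::<ZZ:
:::ZZ:
::::::
::::::
::::::
t=10: ::::::
::::::
::::::
::ZZ::
:::ZZ:
::vZZ:
::::::
::::::
::::::
t=11: ::::::
::::::
::::::
::ZZ::
:::ZZ:
:<ZZZ:
::::::
::::::
::::::
t=12: ::::::
::::::
::::::
::ZZ::
:^:ZZ:
:ZZZZ:
::::::
::::::
::::::
t=13: ::::::
::::::
::::::
::ZZ::
:Z>ZZ:
:ZZZZ:
::::::
::::::
::::::
t=14: ::::::
::::::
::::::
::ZZ::
:ZZZZ:
:ZvZZ:
::::::
::::::
::::::

5,2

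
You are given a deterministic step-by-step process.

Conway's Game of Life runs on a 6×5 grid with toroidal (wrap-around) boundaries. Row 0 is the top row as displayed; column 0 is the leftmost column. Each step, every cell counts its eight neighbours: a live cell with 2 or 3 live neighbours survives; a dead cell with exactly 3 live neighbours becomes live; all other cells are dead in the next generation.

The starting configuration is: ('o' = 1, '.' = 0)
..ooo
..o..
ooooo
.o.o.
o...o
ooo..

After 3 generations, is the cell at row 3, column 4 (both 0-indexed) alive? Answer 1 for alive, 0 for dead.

gen 0: ..ooo
..o..
ooooo
.o.o.
o...o
ooo..
gen 1: o...o
.....
o...o
.....
...oo
..o..
gen 2: .....
.....
.....
o..o.
...o.
o....
gen 3: .....
.....
.....
....o
.....
.....

1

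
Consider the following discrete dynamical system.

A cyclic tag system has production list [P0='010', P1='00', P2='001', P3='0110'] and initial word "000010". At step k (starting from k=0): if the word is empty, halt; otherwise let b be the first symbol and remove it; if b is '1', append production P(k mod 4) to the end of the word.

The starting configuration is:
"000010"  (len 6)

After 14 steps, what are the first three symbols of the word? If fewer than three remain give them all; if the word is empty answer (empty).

k=0  "000010"  (len 6)
k=1  "00010"  (len 5)
k=2  "0010"  (len 4)
k=3  "010"  (len 3)
k=4  "10"  (len 2)
k=5  "0010"  (len 4)
k=6  "010"  (len 3)
k=7  "10"  (len 2)
k=8  "00110"  (len 5)
k=9  "0110"  (len 4)
k=10  "110"  (len 3)
k=11  "10001"  (len 5)
k=12  "00010110"  (len 8)
k=13  "0010110"  (len 7)
k=14  "010110"  (len 6)

010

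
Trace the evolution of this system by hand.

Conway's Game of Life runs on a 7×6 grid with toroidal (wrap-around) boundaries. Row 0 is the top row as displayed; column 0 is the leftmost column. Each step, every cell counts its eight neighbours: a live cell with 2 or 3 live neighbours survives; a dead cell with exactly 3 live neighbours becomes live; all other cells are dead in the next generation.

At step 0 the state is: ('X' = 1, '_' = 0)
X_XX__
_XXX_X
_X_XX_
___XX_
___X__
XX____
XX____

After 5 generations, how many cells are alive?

4

[0] X_XX__
_XXX_X
_X_XX_
___XX_
___X__
XX____
XX____
[1] ___XXX
_____X
XX___X
______
__XXX_
XXX___
_____X
[2] X____X
______
X____X
XXXXXX
__XX__
XXX_XX
_XXX_X
[3] XXX_XX
______
__XX__
______
______
_____X
___X__
[4] XXXXXX
X___XX
______
______
______
______
_XXX__
[5] ______
__X___
_____X
______
______
__X___
_____X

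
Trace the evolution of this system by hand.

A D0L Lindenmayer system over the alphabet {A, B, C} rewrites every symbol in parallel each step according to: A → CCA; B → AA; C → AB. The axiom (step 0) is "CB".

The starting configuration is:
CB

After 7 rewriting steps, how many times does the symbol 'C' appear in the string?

k=0  CB
k=1  ABAA
k=2  CCAAACCACCA
k=3  ABABCCACCACCAABABCCAABABCCA
k=4  CCAAACCAAAABABCCAABABCCAABABCCACCAAACCAAAABABCCACCAAACCAAAABABCCA
k=5  ABABCCACCACCAABABCCACCACCACCAAACCAAAABABCCACCAAACCAAAABABC…AAACCAAAABABCCAABABCCACCACCAABABCCACCACCACCAAACCAAAABABCCA  (len 163)
k=6  CCAAACCAAAABABCCAABABCCAABABCCACCAAACCAAAABABCCAABABCCAABA…AABABCCAABABCCAABABCCACCACCAABABCCACCACCACCAAACCAAAABABCCA  (len 401)
k=7  ABABCCACCACCAABABCCACCACCACCAAACCAAAABABCCACCAAACCAAAABABC…AABABCCAABABCCAABABCCACCACCAABABCCACCACCACCAAACCAAAABABCCA  (len 987)

370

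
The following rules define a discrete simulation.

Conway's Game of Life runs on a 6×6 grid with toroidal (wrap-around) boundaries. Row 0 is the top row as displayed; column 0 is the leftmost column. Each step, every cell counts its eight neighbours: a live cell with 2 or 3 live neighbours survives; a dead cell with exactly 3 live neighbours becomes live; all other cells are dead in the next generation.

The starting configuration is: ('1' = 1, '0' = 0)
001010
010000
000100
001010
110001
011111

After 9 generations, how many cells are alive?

26

0) 001010
010000
000100
001010
110001
011111
1) 100011
001100
001100
111111
000000
000000
2) 000111
011001
100001
110011
111111
000001
3) 001101
011100
001000
000000
001100
010000
4) 100110
010010
011100
001100
001000
010010
5) 111110
110011
010010
000000
011000
011011
6) 000000
000000
010010
011000
111100
000011
7) 000000
000000
011000
000000
100111
111111
8) 111111
000000
000000
111111
000000
011000
9) 100111
111111
111111
111111
000011
000011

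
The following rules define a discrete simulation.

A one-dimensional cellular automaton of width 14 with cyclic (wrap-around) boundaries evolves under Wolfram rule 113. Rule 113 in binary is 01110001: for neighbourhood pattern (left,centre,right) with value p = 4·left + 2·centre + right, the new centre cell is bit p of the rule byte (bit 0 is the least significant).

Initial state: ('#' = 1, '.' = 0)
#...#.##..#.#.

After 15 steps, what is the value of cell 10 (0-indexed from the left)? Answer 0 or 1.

0) #...#.##..#.#.
1) .##..#.##..#.#
2) #.##..#.##..#.
3) .#.##..#.##..#
4) #.#.##..#.##..
5) .#.#.##..#.##.
6) ..#.#.##..#.##
7) #..#.#.##..#.#
8) ##..#.#.##..#.
9) .##..#.#.##..#
10) #.##..#.#.##..
11) .#.##..#.#.##.
12) ..#.##..#.#.##
13) #..#.##..#.#.#
14) ##..#.##..#.#.
15) .##..#.##..#.#

0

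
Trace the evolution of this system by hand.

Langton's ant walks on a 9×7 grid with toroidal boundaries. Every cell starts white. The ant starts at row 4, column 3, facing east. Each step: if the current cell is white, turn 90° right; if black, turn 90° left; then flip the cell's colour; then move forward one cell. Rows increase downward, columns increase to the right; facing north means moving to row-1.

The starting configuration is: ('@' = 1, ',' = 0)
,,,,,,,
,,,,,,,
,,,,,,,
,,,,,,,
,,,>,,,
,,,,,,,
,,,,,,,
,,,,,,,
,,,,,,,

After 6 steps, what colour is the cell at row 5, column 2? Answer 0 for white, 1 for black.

step 0: ,,,,,,,
,,,,,,,
,,,,,,,
,,,,,,,
,,,>,,,
,,,,,,,
,,,,,,,
,,,,,,,
,,,,,,,
step 1: ,,,,,,,
,,,,,,,
,,,,,,,
,,,,,,,
,,,@,,,
,,,v,,,
,,,,,,,
,,,,,,,
,,,,,,,
step 2: ,,,,,,,
,,,,,,,
,,,,,,,
,,,,,,,
,,,@,,,
,,<@,,,
,,,,,,,
,,,,,,,
,,,,,,,
step 3: ,,,,,,,
,,,,,,,
,,,,,,,
,,,,,,,
,,^@,,,
,,@@,,,
,,,,,,,
,,,,,,,
,,,,,,,
step 4: ,,,,,,,
,,,,,,,
,,,,,,,
,,,,,,,
,,@>,,,
,,@@,,,
,,,,,,,
,,,,,,,
,,,,,,,
step 5: ,,,,,,,
,,,,,,,
,,,,,,,
,,,^,,,
,,@,,,,
,,@@,,,
,,,,,,,
,,,,,,,
,,,,,,,
step 6: ,,,,,,,
,,,,,,,
,,,,,,,
,,,@>,,
,,@,,,,
,,@@,,,
,,,,,,,
,,,,,,,
,,,,,,,

1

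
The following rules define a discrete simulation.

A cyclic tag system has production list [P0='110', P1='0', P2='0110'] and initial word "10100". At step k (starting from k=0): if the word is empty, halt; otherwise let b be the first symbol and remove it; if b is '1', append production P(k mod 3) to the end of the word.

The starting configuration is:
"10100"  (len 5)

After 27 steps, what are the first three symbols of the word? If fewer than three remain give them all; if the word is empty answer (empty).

000

k=0  "10100"  (len 5)
k=1  "0100110"  (len 7)
k=2  "100110"  (len 6)
k=3  "001100110"  (len 9)
k=4  "01100110"  (len 8)
k=5  "1100110"  (len 7)
k=6  "1001100110"  (len 10)
k=7  "001100110110"  (len 12)
k=8  "01100110110"  (len 11)
k=9  "1100110110"  (len 10)
k=10  "100110110110"  (len 12)
k=11  "001101101100"  (len 12)
k=12  "01101101100"  (len 11)
k=13  "1101101100"  (len 10)
k=14  "1011011000"  (len 10)
k=15  "0110110000110"  (len 13)
k=16  "110110000110"  (len 12)
k=17  "101100001100"  (len 12)
k=18  "011000011000110"  (len 15)
k=19  "11000011000110"  (len 14)
k=20  "10000110001100"  (len 14)
k=21  "00001100011000110"  (len 17)
k=22  "0001100011000110"  (len 16)
k=23  "001100011000110"  (len 15)
k=24  "01100011000110"  (len 14)
k=25  "1100011000110"  (len 13)
k=26  "1000110001100"  (len 13)
k=27  "0001100011000110"  (len 16)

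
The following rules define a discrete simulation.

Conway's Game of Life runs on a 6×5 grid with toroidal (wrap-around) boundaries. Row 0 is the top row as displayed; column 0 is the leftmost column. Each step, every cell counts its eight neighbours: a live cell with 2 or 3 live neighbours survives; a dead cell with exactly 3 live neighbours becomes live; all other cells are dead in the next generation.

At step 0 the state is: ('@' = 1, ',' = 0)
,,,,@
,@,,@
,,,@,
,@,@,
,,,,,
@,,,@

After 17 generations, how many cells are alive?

gen 0: ,,,,@
,@,,@
,,,@,
,@,@,
,,,,,
@,,,@
gen 1: ,,,@@
@,,@@
@,,@@
,,@,,
@,,,@
@,,,@
gen 2: ,,,,,
,,@,,
@@@,,
,@,,,
@@,@@
,,,,,
gen 3: ,,,,,
,,@,,
@,@,,
,,,@,
@@@,@
@,,,@
gen 4: ,,,,,
,@,,,
,@@@,
,,,@,
,@@,,
,,,@@
gen 5: ,,,,,
,@,,,
,@,@,
,,,@,
,,@,@
,,@@,
gen 6: ,,@,,
,,@,,
,,,,,
,,,@@
,,@,@
,,@@,
gen 7: ,@@,,
,,,,,
,,,@,
,,,@@
,,@,@
,@@,,
gen 8: ,@@,,
,,@,,
,,,@@
,,@,@
@@@,@
@,,,,
gen 9: ,@@,,
,@@,,
,,@,@
,,@,,
,,@,@
,,,@@
gen 10: @@,,,
@,,,,
,,@,,
,@@,,
,,@,@
@@,,@
gen 11: ,,,,,
@,,,,
,,@,,
,@@,,
,,@,@
,,@@@
gen 12: ,,,@@
,,,,,
,,@,,
,@@,,
@,,,@
,,@,@
gen 13: ,,,@@
,,,@,
,@@,,
@@@@,
@,@,@
,,,,,
gen 14: ,,,@@
,,,@@
@,,,@
,,,,,
@,@,@
@,,,,
gen 15: @,,@,
,,,,,
@,,@@
,@,@,
@@,,@
@@,,,
gen 16: @@,,@
@,,@,
@,@@@
,@,@,
,,,,@
,,@,,
gen 17: @@@@@
,,,,,
@,,,,
,@,,,
,,@@,
,@,@@

12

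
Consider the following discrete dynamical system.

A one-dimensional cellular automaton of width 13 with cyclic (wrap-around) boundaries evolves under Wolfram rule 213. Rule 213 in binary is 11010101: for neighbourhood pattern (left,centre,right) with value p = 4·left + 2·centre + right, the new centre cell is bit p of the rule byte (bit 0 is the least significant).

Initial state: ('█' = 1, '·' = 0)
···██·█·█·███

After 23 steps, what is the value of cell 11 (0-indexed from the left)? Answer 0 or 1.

0

0) ···██·█·█·███
1) ██··█·█·█··██
2) ███·█·█·██··█
3) ███·█·█··██··
4) ·██·█·██··██·
5) ··█·█··██··██
6) █·█·██··██··█
7) █·█··██··██··
8) █·██··██··██·
9) █··██··██··█·
10) ██··██··██·█·
11) ·██··██··█·█·
12) ··██··██·█·██
13) █··██··█·█··█
14) ██··██·█·██··
15) ·██··█·█··██·
16) ··██·█·██··██
17) █··█·█··██··█
18) ██·█·██··██··
19) ·█·█··██··██·
20) ·█·██··██··██
21) ·█··██··██··█
22) ·██··██··██·█
23) ··██··██··█·█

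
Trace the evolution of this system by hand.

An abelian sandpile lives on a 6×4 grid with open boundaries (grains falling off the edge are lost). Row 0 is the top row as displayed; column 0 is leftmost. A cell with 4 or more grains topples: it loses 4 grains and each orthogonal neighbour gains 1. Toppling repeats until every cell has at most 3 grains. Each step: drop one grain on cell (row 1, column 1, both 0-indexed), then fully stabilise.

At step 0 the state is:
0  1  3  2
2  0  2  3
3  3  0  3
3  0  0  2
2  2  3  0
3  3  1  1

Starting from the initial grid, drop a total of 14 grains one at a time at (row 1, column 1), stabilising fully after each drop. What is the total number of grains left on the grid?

step 0: 0  1  3  2
2  0  2  3
3  3  0  3
3  0  0  2
2  2  3  0
3  3  1  1
step 1: 0  1  3  2
2  1  2  3
3  3  0  3
3  0  0  2
2  2  3  0
3  3  1  1
step 2: 0  1  3  2
2  2  2  3
3  3  0  3
3  0  0  2
2  2  3  0
3  3  1  1
step 3: 0  1  3  2
2  3  2  3
3  3  0  3
3  0  0  2
2  2  3  0
3  3  1  1
step 4: 1  2  3  2
0  2  3  3
2  1  1  3
0  2  0  2
3  2  3  0
3  3  1  1
step 5: 1  2  3  2
0  3  3  3
2  1  1  3
0  2  0  2
3  2  3  0
3  3  1  1
step 6: 2  0  2  0
1  2  2  2
2  2  3  0
0  2  0  3
3  2  3  0
3  3  1  1
step 7: 2  0  2  0
1  3  2  2
2  2  3  0
0  2  0  3
3  2  3  0
3  3  1  1
step 8: 2  1  2  0
2  0  3  2
2  3  3  0
0  2  0  3
3  2  3  0
3  3  1  1
step 9: 2  1  2  0
2  1  3  2
2  3  3  0
0  2  0  3
3  2  3  0
3  3  1  1
step 10: 2  1  2  0
2  2  3  2
2  3  3  0
0  2  0  3
3  2  3  0
3  3  1  1
step 11: 2  1  2  0
2  3  3  2
2  3  3  0
0  2  0  3
3  2  3  0
3  3  1  1
step 12: 2  2  3  0
3  2  1  3
3  1  1  1
0  3  1  3
3  2  3  0
3  3  1  1
step 13: 2  2  3  0
3  3  1  3
3  1  1  1
0  3  1  3
3  2  3  0
3  3  1  1
step 14: 3  3  3  0
1  1  2  3
0  3  1  1
1  3  1  3
3  2  3  0
3  3  1  1

45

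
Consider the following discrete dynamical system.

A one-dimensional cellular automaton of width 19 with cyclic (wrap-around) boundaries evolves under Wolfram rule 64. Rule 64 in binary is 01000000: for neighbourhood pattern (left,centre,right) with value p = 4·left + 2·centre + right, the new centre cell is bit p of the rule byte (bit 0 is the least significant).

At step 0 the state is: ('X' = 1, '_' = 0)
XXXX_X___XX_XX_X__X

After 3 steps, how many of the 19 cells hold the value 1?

step 0: XXXX_X___XX_XX_X__X
step 1: ___X______X__X_____
step 2: ___________________
step 3: ___________________

0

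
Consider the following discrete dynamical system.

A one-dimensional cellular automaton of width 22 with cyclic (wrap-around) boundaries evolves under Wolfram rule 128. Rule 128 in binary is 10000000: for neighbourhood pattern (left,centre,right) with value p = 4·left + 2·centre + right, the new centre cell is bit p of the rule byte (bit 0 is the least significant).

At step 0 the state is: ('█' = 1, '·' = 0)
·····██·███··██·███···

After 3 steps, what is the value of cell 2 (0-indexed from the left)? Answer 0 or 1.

0) ·····██·███··██·███···
1) ·········█·······█····
2) ······················
3) ······················

0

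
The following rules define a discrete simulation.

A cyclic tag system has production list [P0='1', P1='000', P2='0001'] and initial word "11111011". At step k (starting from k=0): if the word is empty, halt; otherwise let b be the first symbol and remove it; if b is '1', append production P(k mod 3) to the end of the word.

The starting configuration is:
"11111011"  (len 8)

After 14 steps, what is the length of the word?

0) "11111011"  (len 8)
1) "11110111"  (len 8)
2) "1110111000"  (len 10)
3) "1101110000001"  (len 13)
4) "1011100000011"  (len 13)
5) "011100000011000"  (len 15)
6) "11100000011000"  (len 14)
7) "11000000110001"  (len 14)
8) "1000000110001000"  (len 16)
9) "0000001100010000001"  (len 19)
10) "000001100010000001"  (len 18)
11) "00001100010000001"  (len 17)
12) "0001100010000001"  (len 16)
13) "001100010000001"  (len 15)
14) "01100010000001"  (len 14)

14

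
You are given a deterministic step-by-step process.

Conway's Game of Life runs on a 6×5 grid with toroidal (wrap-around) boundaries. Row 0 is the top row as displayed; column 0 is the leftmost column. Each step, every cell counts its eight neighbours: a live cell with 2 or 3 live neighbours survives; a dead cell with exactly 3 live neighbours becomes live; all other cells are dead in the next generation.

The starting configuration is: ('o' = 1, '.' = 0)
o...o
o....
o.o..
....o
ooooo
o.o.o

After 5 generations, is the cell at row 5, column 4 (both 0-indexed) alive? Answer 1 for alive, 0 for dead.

0

gen 0: o...o
o....
o.o..
....o
ooooo
o.o.o
gen 1: ...o.
o....
oo..o
.....
..o..
..o..
gen 2: .....
oo...
oo..o
oo...
.....
..oo.
gen 3: .oo..
.o..o
..o.o
.o..o
.oo..
.....
gen 4: ooo..
.o...
.oo.o
.o...
ooo..
.....
gen 5: ooo..
...o.
.oo..
...o.
ooo..
.....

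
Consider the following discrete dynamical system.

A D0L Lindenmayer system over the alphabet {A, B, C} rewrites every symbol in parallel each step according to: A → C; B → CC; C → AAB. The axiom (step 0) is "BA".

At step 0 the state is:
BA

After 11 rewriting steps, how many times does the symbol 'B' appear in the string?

0

gen 0: BA
gen 1: CCC
gen 2: AABAABAAB
gen 3: CCCCCCCCCCCC
gen 4: AABAABAABAABAABAABAABAABAABAABAABAAB
gen 5: CCCCCCCCCCCCCCCCCCCCCCCCCCCCCCCCCCCCCCCCCCCCCCCC
gen 6: AABAABAABAABAABAABAABAABAABAABAABAABAABAABAABAABAABAABAABA…BAABAABAABAABAABAABAABAABAABAABAABAABAABAABAABAABAABAABAAB  (len 144)
gen 7: CCCCCCCCCCCCCCCCCCCCCCCCCCCCCCCCCCCCCCCCCCCCCCCCCCCCCCCCCC…CCCCCCCCCCCCCCCCCCCCCCCCCCCCCCCCCCCCCCCCCCCCCCCCCCCCCCCCCC  (len 192)
gen 8: AABAABAABAABAABAABAABAABAABAABAABAABAABAABAABAABAABAABAABA…BAABAABAABAABAABAABAABAABAABAABAABAABAABAABAABAABAABAABAAB  (len 576)
gen 9: CCCCCCCCCCCCCCCCCCCCCCCCCCCCCCCCCCCCCCCCCCCCCCCCCCCCCCCCCC…CCCCCCCCCCCCCCCCCCCCCCCCCCCCCCCCCCCCCCCCCCCCCCCCCCCCCCCCCC  (len 768)
gen 10: AABAABAABAABAABAABAABAABAABAABAABAABAABAABAABAABAABAABAABA…BAABAABAABAABAABAABAABAABAABAABAABAABAABAABAABAABAABAABAAB  (len 2304)
gen 11: CCCCCCCCCCCCCCCCCCCCCCCCCCCCCCCCCCCCCCCCCCCCCCCCCCCCCCCCCC…CCCCCCCCCCCCCCCCCCCCCCCCCCCCCCCCCCCCCCCCCCCCCCCCCCCCCCCCCC  (len 3072)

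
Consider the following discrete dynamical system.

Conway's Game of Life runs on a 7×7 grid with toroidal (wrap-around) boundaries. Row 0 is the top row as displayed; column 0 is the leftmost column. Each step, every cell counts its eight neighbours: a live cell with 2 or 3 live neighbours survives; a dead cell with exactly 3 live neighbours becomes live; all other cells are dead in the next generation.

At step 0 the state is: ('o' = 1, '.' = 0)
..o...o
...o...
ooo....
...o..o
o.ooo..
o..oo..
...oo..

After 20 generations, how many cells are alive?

t=0: ..o...o
...o...
ooo....
...o..o
o.ooo..
o..oo..
...oo..
t=1: ..o.o..
o..o...
oooo...
....o.o
ooo..oo
.o...o.
..o.oo.
t=2: .oo.oo.
o...o..
ooooo.o
....o..
.oo.o..
...o...
.oo.oo.
t=3: o.o...o
.......
ooo.o.o
....o..
..o.o..
.....o.
.o...o.
t=4: oo....o
..oo.o.
oo.o.o.
o.o.o..
...ooo.
....oo.
oo...o.
t=5: ....oo.
...o.o.
o....o.
o.o....
......o
...o...
.o..oo.
t=6: ...o..o
.....o.
.o..o..
oo.....
.......
....oo.
...o.o.
t=7: .....oo
....oo.
oo.....
oo.....
.......
....oo.
...o.oo
t=8: .......
o...oo.
oo....o
oo.....
.......
....ooo
.......
t=9: .......
oo...o.
.....o.
.o....o
o....oo
.....o.
.....o.
t=10: ......o
......o
.o...o.
.......
o....o.
....oo.
.......
t=11: .......
o....oo
.......
......o
....ooo
....ooo
.....o.
t=12: .....o.
......o
o....o.
......o
o...o..
.......
....ooo
t=13: ....o..
.....oo
o....o.
o....oo
.......
....o.o
....ooo
t=14: ....o..
....ooo
o...o..
o....o.
o......
....o.o
...oo.o
t=15: ......o
...oo.o
o...o..
oo.....
o....o.
o..oo.o
...oo..
t=16: .......
o..oo.o
oo.oooo
oo.....
....oo.
o..o..o
o..oo.o
t=17: .......
.ooo...
...o...
.ooo...
.o..oo.
o..o...
o..oooo
t=18: oo...oo
..oo...
....o..
.o.o...
oo..o..
oooo...
o..oooo
t=19: .o.....
ooooooo
....o..
ooooo..
....o..
.......
...o...
t=20: .o...oo
ooooooo
.......
.oo.oo.
.oo.o..
.......
.......

17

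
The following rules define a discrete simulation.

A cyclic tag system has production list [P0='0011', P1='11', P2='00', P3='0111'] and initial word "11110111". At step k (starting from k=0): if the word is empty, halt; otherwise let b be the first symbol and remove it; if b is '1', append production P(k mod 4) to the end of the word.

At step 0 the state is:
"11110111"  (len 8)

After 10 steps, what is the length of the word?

18

0) "11110111"  (len 8)
1) "11101110011"  (len 11)
2) "110111001111"  (len 12)
3) "1011100111100"  (len 13)
4) "0111001111000111"  (len 16)
5) "111001111000111"  (len 15)
6) "1100111100011111"  (len 16)
7) "10011110001111100"  (len 17)
8) "00111100011111000111"  (len 20)
9) "0111100011111000111"  (len 19)
10) "111100011111000111"  (len 18)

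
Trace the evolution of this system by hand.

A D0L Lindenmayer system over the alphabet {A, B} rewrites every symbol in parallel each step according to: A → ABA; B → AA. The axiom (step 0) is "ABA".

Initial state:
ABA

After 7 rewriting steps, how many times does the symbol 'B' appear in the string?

896

step 0: ABA
step 1: ABAAAABA
step 2: ABAAAABAABAABAABAAAABA
step 3: ABAAAABAABAABAABAAAABAABAAAABAABAAAABAABAAAABAABAABAABAAAABA
step 4: ABAAAABAABAABAABAAAABAABAAAABAABAAAABAABAAAABAABAABAABAAAA…AAAABAABAABAABAAAABAABAAAABAABAAAABAABAAAABAABAABAABAAAABA  (len 164)
step 5: ABAAAABAABAABAABAAAABAABAAAABAABAAAABAABAAAABAABAABAABAAAA…AAAABAABAABAABAAAABAABAAAABAABAAAABAABAAAABAABAABAABAAAABA  (len 448)
step 6: ABAAAABAABAABAABAAAABAABAAAABAABAAAABAABAAAABAABAABAABAAAA…AAAABAABAABAABAAAABAABAAAABAABAAAABAABAAAABAABAABAABAAAABA  (len 1224)
step 7: ABAAAABAABAABAABAAAABAABAAAABAABAAAABAABAAAABAABAABAABAAAA…AAAABAABAABAABAAAABAABAAAABAABAAAABAABAAAABAABAABAABAAAABA  (len 3344)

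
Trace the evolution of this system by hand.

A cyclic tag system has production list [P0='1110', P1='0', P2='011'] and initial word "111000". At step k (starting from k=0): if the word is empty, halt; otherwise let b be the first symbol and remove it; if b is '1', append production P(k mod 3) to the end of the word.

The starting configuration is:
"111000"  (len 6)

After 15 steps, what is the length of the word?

k=0  "111000"  (len 6)
k=1  "110001110"  (len 9)
k=2  "100011100"  (len 9)
k=3  "00011100011"  (len 11)
k=4  "0011100011"  (len 10)
k=5  "011100011"  (len 9)
k=6  "11100011"  (len 8)
k=7  "11000111110"  (len 11)
k=8  "10001111100"  (len 11)
k=9  "0001111100011"  (len 13)
k=10  "001111100011"  (len 12)
k=11  "01111100011"  (len 11)
k=12  "1111100011"  (len 10)
k=13  "1111000111110"  (len 13)
k=14  "1110001111100"  (len 13)
k=15  "110001111100011"  (len 15)

15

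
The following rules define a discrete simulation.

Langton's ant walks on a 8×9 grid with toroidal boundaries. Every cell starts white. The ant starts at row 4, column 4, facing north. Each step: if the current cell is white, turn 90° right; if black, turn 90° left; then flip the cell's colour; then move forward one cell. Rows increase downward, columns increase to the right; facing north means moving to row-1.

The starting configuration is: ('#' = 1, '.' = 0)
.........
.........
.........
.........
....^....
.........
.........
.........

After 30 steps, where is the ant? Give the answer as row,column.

[0] .........
.........
.........
.........
....^....
.........
.........
.........
[1] .........
.........
.........
.........
....#>...
.........
.........
.........
[2] .........
.........
.........
.........
....##...
.....v...
.........
.........
[3] .........
.........
.........
.........
....##...
....<#...
.........
.........
[4] .........
.........
.........
.........
....^#...
....##...
.........
.........
[5] .........
.........
.........
.........
...<.#...
....##...
.........
.........
[6] .........
.........
.........
...^.....
...#.#...
....##...
.........
.........
[7] .........
.........
.........
...#>....
...#.#...
....##...
.........
.........
[8] .........
.........
.........
...##....
...#v#...
....##...
.........
.........
[9] .........
.........
.........
...##....
...<##...
....##...
.........
.........
[10] .........
.........
.........
...##....
....##...
...v##...
.........
.........
[11] .........
.........
.........
...##....
....##...
..<###...
.........
.........
[12] .........
.........
.........
...##....
..^.##...
..####...
.........
.........
[13] .........
.........
.........
...##....
..#>##...
..####...
.........
.........
[14] .........
.........
.........
...##....
..####...
..#v##...
.........
.........
[15] .........
.........
.........
...##....
..####...
..#.>#...
.........
.........
[16] .........
.........
.........
...##....
..##^#...
..#..#...
.........
.........
[17] .........
.........
.........
...##....
..#<.#...
..#..#...
.........
.........
[18] .........
.........
.........
...##....
..#..#...
..#v.#...
.........
.........
[19] .........
.........
.........
...##....
..#..#...
..<#.#...
.........
.........
[20] .........
.........
.........
...##....
..#..#...
...#.#...
..v......
.........
[21] .........
.........
.........
...##....
..#..#...
...#.#...
.<#......
.........
[22] .........
.........
.........
...##....
..#..#...
.^.#.#...
.##......
.........
[23] .........
.........
.........
...##....
..#..#...
.#>#.#...
.##......
.........
[24] .........
.........
.........
...##....
..#..#...
.###.#...
.#v......
.........
[25] .........
.........
.........
...##....
..#..#...
.###.#...
.#.>.....
.........
[26] .........
.........
.........
...##....
..#..#...
.###.#...
.#.#.....
...v.....
[27] .........
.........
.........
...##....
..#..#...
.###.#...
.#.#.....
..<#.....
[28] .........
.........
.........
...##....
..#..#...
.###.#...
.#^#.....
..##.....
[29] .........
.........
.........
...##....
..#..#...
.###.#...
.##>.....
..##.....
[30] .........
.........
.........
...##....
..#..#...
.##^.#...
.##......
..##.....

5,3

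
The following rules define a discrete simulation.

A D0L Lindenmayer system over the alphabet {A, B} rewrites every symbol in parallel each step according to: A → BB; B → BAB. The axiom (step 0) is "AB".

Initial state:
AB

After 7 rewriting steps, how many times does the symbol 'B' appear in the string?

t=0: AB
t=1: BBBAB
t=2: BABBABBABBBBAB
t=3: BABBBBABBABBBBABBABBBBABBABBABBABBBBAB
t=4: BABBBBABBABBABBABBBBABBABBBBABBABBABBABBBBABBABBBBABBABBABBABBBBABBABBBBABBABBBBABBABBBBABBABBABBABBBBAB
t=5: BABBBBABBABBABBABBBBABBABBBBABBABBBBABBABBBBABBABBABBABBBB…BBBBABBABBABBABBBBABBABBBBABBABBBBABBABBBBABBABBABBABBBBAB  (len 284)
t=6: BABBBBABBABBABBABBBBABBABBBBABBABBBBABBABBBBABBABBABBABBBB…BBBBABBABBABBABBBBABBABBBBABBABBBBABBABBBBABBABBABBABBBBAB  (len 776)
t=7: BABBBBABBABBABBABBBBABBABBBBABBABBBBABBABBBBABBABBABBABBBB…BBBBABBABBABBABBBBABBABBBBABBABBBBABBABBBBABBABBABBABBBBAB  (len 2120)

1552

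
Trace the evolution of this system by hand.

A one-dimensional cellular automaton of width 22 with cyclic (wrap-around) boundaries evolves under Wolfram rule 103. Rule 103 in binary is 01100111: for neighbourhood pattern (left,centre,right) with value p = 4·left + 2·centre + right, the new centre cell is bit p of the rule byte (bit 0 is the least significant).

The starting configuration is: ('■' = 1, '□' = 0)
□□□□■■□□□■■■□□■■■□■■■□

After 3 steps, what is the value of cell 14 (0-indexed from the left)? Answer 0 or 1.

step 0: □□□□■■□□□■■■□□■■■□■■■□
step 1: ■■■■□■□■■□□■□■□□■■□□■□
step 2: □□□■■■■□■□■■■■□■□■□■■■
step 3: □■■□□□■■■■□□□■■■■■■□□■

1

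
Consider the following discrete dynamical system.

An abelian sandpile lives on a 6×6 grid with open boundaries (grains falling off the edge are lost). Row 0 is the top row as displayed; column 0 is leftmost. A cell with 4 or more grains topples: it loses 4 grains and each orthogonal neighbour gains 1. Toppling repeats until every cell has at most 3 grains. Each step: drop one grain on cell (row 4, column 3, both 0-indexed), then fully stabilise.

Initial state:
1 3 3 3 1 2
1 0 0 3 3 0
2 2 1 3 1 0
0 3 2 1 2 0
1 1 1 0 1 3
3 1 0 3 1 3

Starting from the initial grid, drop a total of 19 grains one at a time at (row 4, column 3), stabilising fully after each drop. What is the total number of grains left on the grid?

t=0: 1 3 3 3 1 2
1 0 0 3 3 0
2 2 1 3 1 0
0 3 2 1 2 0
1 1 1 0 1 3
3 1 0 3 1 3
t=1: 1 3 3 3 1 2
1 0 0 3 3 0
2 2 1 3 1 0
0 3 2 1 2 0
1 1 1 1 1 3
3 1 0 3 1 3
t=2: 1 3 3 3 1 2
1 0 0 3 3 0
2 2 1 3 1 0
0 3 2 1 2 0
1 1 1 2 1 3
3 1 0 3 1 3
t=3: 1 3 3 3 1 2
1 0 0 3 3 0
2 2 1 3 1 0
0 3 2 1 2 0
1 1 1 3 1 3
3 1 0 3 1 3
t=4: 1 3 3 3 1 2
1 0 0 3 3 0
2 2 1 3 1 0
0 3 2 2 2 0
1 1 2 1 2 3
3 1 1 0 2 3
t=5: 1 3 3 3 1 2
1 0 0 3 3 0
2 2 1 3 1 0
0 3 2 2 2 0
1 1 2 2 2 3
3 1 1 0 2 3
t=6: 1 3 3 3 1 2
1 0 0 3 3 0
2 2 1 3 1 0
0 3 2 2 2 0
1 1 2 3 2 3
3 1 1 0 2 3
t=7: 1 3 3 3 1 2
1 0 0 3 3 0
2 2 1 3 1 0
0 3 2 3 2 0
1 1 3 0 3 3
3 1 1 1 2 3
t=8: 1 3 3 3 1 2
1 0 0 3 3 0
2 2 1 3 1 0
0 3 2 3 2 0
1 1 3 1 3 3
3 1 1 1 2 3
t=9: 1 3 3 3 1 2
1 0 0 3 3 0
2 2 1 3 1 0
0 3 2 3 2 0
1 1 3 2 3 3
3 1 1 1 2 3
t=10: 1 3 3 3 1 2
1 0 0 3 3 0
2 2 1 3 1 0
0 3 2 3 2 0
1 1 3 3 3 3
3 1 1 1 2 3
t=11: 2 0 1 1 3 2
1 1 2 2 1 1
2 3 3 2 0 1
1 0 1 3 1 2
1 3 1 3 3 1
3 1 2 3 0 1
t=12: 2 0 1 1 3 2
1 1 2 2 1 1
2 3 3 3 0 1
1 0 2 0 3 2
1 3 2 3 0 2
3 1 3 0 2 1
t=13: 2 0 1 1 3 2
1 1 2 2 1 1
2 3 3 3 0 1
1 0 2 1 3 2
1 3 3 0 1 2
3 1 3 1 2 1
t=14: 2 0 1 1 3 2
1 1 2 2 1 1
2 3 3 3 0 1
1 0 2 1 3 2
1 3 3 1 1 2
3 1 3 1 2 1
t=15: 2 0 1 1 3 2
1 1 2 2 1 1
2 3 3 3 0 1
1 0 2 1 3 2
1 3 3 2 1 2
3 1 3 1 2 1
t=16: 2 0 1 1 3 2
1 1 2 2 1 1
2 3 3 3 0 1
1 0 2 1 3 2
1 3 3 3 1 2
3 1 3 1 2 1
t=17: 2 0 1 1 3 2
1 1 2 2 1 1
2 3 3 3 0 1
1 1 3 2 3 2
2 0 2 1 2 2
3 3 0 3 2 1
t=18: 2 0 1 1 3 2
1 1 2 2 1 1
2 3 3 3 0 1
1 1 3 2 3 2
2 0 2 2 2 2
3 3 0 3 2 1
t=19: 2 0 1 1 3 2
1 1 2 2 1 1
2 3 3 3 0 1
1 1 3 2 3 2
2 0 2 3 2 2
3 3 0 3 2 1

64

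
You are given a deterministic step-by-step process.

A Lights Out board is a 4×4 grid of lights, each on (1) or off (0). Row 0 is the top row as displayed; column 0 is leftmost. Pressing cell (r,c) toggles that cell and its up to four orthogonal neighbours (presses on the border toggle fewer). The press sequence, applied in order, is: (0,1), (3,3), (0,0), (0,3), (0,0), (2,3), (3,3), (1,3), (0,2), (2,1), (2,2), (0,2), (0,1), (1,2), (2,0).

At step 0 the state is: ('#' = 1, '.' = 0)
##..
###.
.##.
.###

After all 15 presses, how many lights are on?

k=0  ##..
###.
.##.
.###
k=1  ..#.
#.#.
.##.
.###
k=2  ..#.
#.#.
.###
.#..
k=3  ###.
..#.
.###
.#..
k=4  ##.#
..##
.###
.#..
k=5  ...#
#.##
.###
.#..
k=6  ...#
#.#.
.#..
.#.#
k=7  ...#
#.#.
.#.#
.##.
k=8  ....
#..#
.#..
.##.
k=9  .###
#.##
.#..
.##.
k=10  .###
####
#.#.
..#.
k=11  .###
##.#
##.#
....
k=12  ....
####
##.#
....
k=13  ###.
#.##
##.#
....
k=14  ##..
##..
####
....
k=15  ##..
.#..
..##
#...

6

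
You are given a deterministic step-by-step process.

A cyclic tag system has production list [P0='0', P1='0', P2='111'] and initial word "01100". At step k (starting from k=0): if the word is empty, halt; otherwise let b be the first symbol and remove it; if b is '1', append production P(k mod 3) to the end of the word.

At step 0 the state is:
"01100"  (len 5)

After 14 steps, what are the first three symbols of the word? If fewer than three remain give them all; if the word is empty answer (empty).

k=0  "01100"  (len 5)
k=1  "1100"  (len 4)
k=2  "1000"  (len 4)
k=3  "000111"  (len 6)
k=4  "00111"  (len 5)
k=5  "0111"  (len 4)
k=6  "111"  (len 3)
k=7  "110"  (len 3)
k=8  "100"  (len 3)
k=9  "00111"  (len 5)
k=10  "0111"  (len 4)
k=11  "111"  (len 3)
k=12  "11111"  (len 5)
k=13  "11110"  (len 5)
k=14  "11100"  (len 5)

111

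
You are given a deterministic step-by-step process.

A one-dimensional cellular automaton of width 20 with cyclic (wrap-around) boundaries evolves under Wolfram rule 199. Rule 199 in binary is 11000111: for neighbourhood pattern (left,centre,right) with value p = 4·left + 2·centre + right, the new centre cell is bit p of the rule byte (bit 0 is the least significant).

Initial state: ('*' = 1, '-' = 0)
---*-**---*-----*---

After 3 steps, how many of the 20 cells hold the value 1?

step 0: ---*-**---*-----*---
step 1: ****--*-***-*****-**
step 2: ****-**--**--****--*
step 3: ****--*-*-*-*-***-*-

12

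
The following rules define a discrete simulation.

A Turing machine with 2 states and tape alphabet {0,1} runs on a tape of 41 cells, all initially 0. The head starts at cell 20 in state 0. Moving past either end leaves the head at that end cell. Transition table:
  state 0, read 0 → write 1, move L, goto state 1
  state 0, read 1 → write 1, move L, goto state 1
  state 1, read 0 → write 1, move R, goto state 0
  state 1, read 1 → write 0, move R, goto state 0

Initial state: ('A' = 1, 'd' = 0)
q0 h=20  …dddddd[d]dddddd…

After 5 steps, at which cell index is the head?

t=0: q0 h=20  …dddddd[d]dddddd…
t=1: q1 h=19  …dddddd[d]Addddd…
t=2: q0 h=20  …dddddA[A]dddddd…
t=3: q1 h=19  …dddddd[A]Addddd…
t=4: q0 h=20  …dddddd[A]dddddd…
t=5: q1 h=19  …dddddd[d]Addddd…

19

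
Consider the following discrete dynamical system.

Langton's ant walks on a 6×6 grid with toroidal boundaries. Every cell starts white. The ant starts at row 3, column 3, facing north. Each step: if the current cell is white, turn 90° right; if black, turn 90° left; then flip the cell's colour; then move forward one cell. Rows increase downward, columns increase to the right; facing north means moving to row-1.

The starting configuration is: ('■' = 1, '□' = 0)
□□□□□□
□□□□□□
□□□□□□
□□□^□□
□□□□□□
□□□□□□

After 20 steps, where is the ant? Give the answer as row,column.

[0] □□□□□□
□□□□□□
□□□□□□
□□□^□□
□□□□□□
□□□□□□
[1] □□□□□□
□□□□□□
□□□□□□
□□□■>□
□□□□□□
□□□□□□
[2] □□□□□□
□□□□□□
□□□□□□
□□□■■□
□□□□v□
□□□□□□
[3] □□□□□□
□□□□□□
□□□□□□
□□□■■□
□□□<■□
□□□□□□
[4] □□□□□□
□□□□□□
□□□□□□
□□□^■□
□□□■■□
□□□□□□
[5] □□□□□□
□□□□□□
□□□□□□
□□<□■□
□□□■■□
□□□□□□
[6] □□□□□□
□□□□□□
□□^□□□
□□■□■□
□□□■■□
□□□□□□
[7] □□□□□□
□□□□□□
□□■>□□
□□■□■□
□□□■■□
□□□□□□
[8] □□□□□□
□□□□□□
□□■■□□
□□■v■□
□□□■■□
□□□□□□
[9] □□□□□□
□□□□□□
□□■■□□
□□<■■□
□□□■■□
□□□□□□
[10] □□□□□□
□□□□□□
□□■■□□
□□□■■□
□□v■■□
□□□□□□
[11] □□□□□□
□□□□□□
□□■■□□
□□□■■□
□<■■■□
□□□□□□
[12] □□□□□□
□□□□□□
□□■■□□
□^□■■□
□■■■■□
□□□□□□
[13] □□□□□□
□□□□□□
□□■■□□
□■>■■□
□■■■■□
□□□□□□
[14] □□□□□□
□□□□□□
□□■■□□
□■■■■□
□■v■■□
□□□□□□
[15] □□□□□□
□□□□□□
□□■■□□
□■■■■□
□■□>■□
□□□□□□
[16] □□□□□□
□□□□□□
□□■■□□
□■■^■□
□■□□■□
□□□□□□
[17] □□□□□□
□□□□□□
□□■■□□
□■<□■□
□■□□■□
□□□□□□
[18] □□□□□□
□□□□□□
□□■■□□
□■□□■□
□■v□■□
□□□□□□
[19] □□□□□□
□□□□□□
□□■■□□
□■□□■□
□<■□■□
□□□□□□
[20] □□□□□□
□□□□□□
□□■■□□
□■□□■□
□□■□■□
□v□□□□

5,1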